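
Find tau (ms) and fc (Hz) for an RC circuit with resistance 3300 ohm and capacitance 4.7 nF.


Time constant: tau = R * C.
tau = 3300 * 4.70e-09 = 1.551e-05 s
tau = 0.0155 ms
Cutoff frequency: fc = 1 / (2*pi*R*C).
fc = 1 / (2*pi*1.551e-05) = 10261.44 Hz

tau = 0.0155 ms, fc = 10261.44 Hz


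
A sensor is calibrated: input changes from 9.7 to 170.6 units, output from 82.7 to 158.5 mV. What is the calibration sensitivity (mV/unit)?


Sensitivity = (y2 - y1) / (x2 - x1).
S = (158.5 - 82.7) / (170.6 - 9.7)
S = 75.8 / 160.9
S = 0.4711 mV/unit

0.4711 mV/unit


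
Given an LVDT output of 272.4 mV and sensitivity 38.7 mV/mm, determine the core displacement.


Displacement = Vout / sensitivity.
d = 272.4 / 38.7
d = 7.039 mm

7.039 mm


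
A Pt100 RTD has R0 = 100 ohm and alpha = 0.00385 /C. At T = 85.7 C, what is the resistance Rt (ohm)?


The RTD equation: Rt = R0 * (1 + alpha * T).
Rt = 100 * (1 + 0.00385 * 85.7)
Rt = 100 * (1 + 0.329945)
Rt = 100 * 1.329945
Rt = 132.994 ohm

132.994 ohm


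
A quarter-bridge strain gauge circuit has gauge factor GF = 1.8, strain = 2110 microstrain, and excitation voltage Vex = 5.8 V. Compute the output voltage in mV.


Quarter bridge output: Vout = (GF * epsilon * Vex) / 4.
Vout = (1.8 * 2110e-6 * 5.8) / 4
Vout = 0.0220284 / 4 V
Vout = 0.0055071 V = 5.5071 mV

5.5071 mV


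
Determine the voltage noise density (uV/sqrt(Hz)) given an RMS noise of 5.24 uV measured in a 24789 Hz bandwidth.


Noise spectral density = Vrms / sqrt(BW).
NSD = 5.24 / sqrt(24789)
NSD = 5.24 / 157.4452
NSD = 0.0333 uV/sqrt(Hz)

0.0333 uV/sqrt(Hz)


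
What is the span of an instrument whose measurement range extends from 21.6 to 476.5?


Span = upper range - lower range.
Span = 476.5 - (21.6)
Span = 454.9

454.9


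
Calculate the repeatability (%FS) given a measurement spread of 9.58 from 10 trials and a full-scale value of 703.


Repeatability = (spread / full scale) * 100%.
R = (9.58 / 703) * 100
R = 1.363 %FS

1.363 %FS


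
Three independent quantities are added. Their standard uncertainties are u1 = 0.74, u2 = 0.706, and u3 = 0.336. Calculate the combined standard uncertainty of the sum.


For a sum of independent quantities, uc = sqrt(u1^2 + u2^2 + u3^2).
uc = sqrt(0.74^2 + 0.706^2 + 0.336^2)
uc = sqrt(0.5476 + 0.498436 + 0.112896)
uc = 1.0765

1.0765


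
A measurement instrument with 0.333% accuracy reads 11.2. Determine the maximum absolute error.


Absolute error = (accuracy% / 100) * reading.
Error = (0.333 / 100) * 11.2
Error = 0.00333 * 11.2
Error = 0.0373

0.0373


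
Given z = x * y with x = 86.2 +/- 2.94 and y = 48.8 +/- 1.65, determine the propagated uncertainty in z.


For a product z = x*y, the relative uncertainty is:
uz/z = sqrt((ux/x)^2 + (uy/y)^2)
Relative uncertainties: ux/x = 2.94/86.2 = 0.034107
uy/y = 1.65/48.8 = 0.033811
z = 86.2 * 48.8 = 4206.6
uz = 4206.6 * sqrt(0.034107^2 + 0.033811^2) = 202.024

202.024


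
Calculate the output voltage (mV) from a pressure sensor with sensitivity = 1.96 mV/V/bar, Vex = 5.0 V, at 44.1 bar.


Output = sensitivity * Vex * P.
Vout = 1.96 * 5.0 * 44.1
Vout = 9.8 * 44.1
Vout = 432.18 mV

432.18 mV


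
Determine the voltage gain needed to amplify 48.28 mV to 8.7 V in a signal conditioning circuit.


Gain = Vout / Vin (converting to same units).
G = 8.7 V / 48.28 mV
G = 8700.0 mV / 48.28 mV
G = 180.2

180.2


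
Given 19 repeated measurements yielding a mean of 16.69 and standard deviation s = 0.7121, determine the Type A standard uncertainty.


The standard uncertainty for Type A evaluation is u = s / sqrt(n).
u = 0.7121 / sqrt(19)
u = 0.7121 / 4.3589
u = 0.1634

0.1634


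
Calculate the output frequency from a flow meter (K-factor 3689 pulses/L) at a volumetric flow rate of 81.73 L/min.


Frequency = K * Q / 60 (converting L/min to L/s).
f = 3689 * 81.73 / 60
f = 301501.97 / 60
f = 5025.03 Hz

5025.03 Hz


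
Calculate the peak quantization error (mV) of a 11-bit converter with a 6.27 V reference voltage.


The maximum quantization error is +/- LSB/2.
LSB = Vref / 2^n = 6.27 / 2048 = 0.00306152 V
Max error = LSB / 2 = 0.00306152 / 2 = 0.00153076 V
Max error = 1.5308 mV

1.5308 mV


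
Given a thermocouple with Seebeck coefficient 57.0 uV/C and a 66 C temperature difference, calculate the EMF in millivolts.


The thermocouple output V = sensitivity * dT.
V = 57.0 uV/C * 66 C
V = 3762.0 uV
V = 3.762 mV

3.762 mV


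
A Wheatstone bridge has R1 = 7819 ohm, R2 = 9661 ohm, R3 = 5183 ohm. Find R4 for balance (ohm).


At balance: R1*R4 = R2*R3, so R4 = R2*R3/R1.
R4 = 9661 * 5183 / 7819
R4 = 50072963 / 7819
R4 = 6404.01 ohm

6404.01 ohm


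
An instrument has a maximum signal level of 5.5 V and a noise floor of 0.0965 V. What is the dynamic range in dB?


Dynamic range = 20 * log10(Vmax / Vnoise).
DR = 20 * log10(5.5 / 0.0965)
DR = 20 * log10(56.99)
DR = 35.12 dB

35.12 dB


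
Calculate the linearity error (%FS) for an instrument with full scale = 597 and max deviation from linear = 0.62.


Linearity error = (max deviation / full scale) * 100%.
Linearity = (0.62 / 597) * 100
Linearity = 0.104 %FS

0.104 %FS


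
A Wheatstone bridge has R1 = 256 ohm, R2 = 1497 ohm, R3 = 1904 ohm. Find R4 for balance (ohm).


At balance: R1*R4 = R2*R3, so R4 = R2*R3/R1.
R4 = 1497 * 1904 / 256
R4 = 2850288 / 256
R4 = 11133.94 ohm

11133.94 ohm


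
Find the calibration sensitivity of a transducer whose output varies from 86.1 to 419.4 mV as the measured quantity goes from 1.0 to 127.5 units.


Sensitivity = (y2 - y1) / (x2 - x1).
S = (419.4 - 86.1) / (127.5 - 1.0)
S = 333.3 / 126.5
S = 2.6348 mV/unit

2.6348 mV/unit


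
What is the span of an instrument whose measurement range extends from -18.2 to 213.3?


Span = upper range - lower range.
Span = 213.3 - (-18.2)
Span = 231.5

231.5


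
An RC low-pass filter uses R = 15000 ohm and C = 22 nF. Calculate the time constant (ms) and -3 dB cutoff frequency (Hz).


Time constant: tau = R * C.
tau = 15000 * 2.20e-08 = 0.00033 s
tau = 0.33 ms
Cutoff frequency: fc = 1 / (2*pi*R*C).
fc = 1 / (2*pi*0.00033) = 482.29 Hz

tau = 0.33 ms, fc = 482.29 Hz


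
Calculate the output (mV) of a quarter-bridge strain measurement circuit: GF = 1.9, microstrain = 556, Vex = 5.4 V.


Quarter bridge output: Vout = (GF * epsilon * Vex) / 4.
Vout = (1.9 * 556e-6 * 5.4) / 4
Vout = 0.00570456 / 4 V
Vout = 0.00142614 V = 1.4261 mV

1.4261 mV


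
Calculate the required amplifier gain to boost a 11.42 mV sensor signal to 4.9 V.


Gain = Vout / Vin (converting to same units).
G = 4.9 V / 11.42 mV
G = 4900.0 mV / 11.42 mV
G = 429.07

429.07


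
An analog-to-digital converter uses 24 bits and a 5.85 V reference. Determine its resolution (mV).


The resolution (LSB) of an ADC is Vref / 2^n.
LSB = 5.85 / 2^24
LSB = 5.85 / 16777216
LSB = 3.5e-07 V = 0.00034869 mV

0.00034869 mV


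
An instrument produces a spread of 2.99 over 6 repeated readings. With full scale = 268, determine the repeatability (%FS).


Repeatability = (spread / full scale) * 100%.
R = (2.99 / 268) * 100
R = 1.116 %FS

1.116 %FS


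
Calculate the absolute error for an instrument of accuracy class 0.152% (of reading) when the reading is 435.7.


Absolute error = (accuracy% / 100) * reading.
Error = (0.152 / 100) * 435.7
Error = 0.00152 * 435.7
Error = 0.6623

0.6623


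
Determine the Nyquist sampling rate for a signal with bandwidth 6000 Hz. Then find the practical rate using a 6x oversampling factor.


By Nyquist theorem, fs_min = 2 * fmax.
fs_min = 2 * 6000 = 12000 Hz
Practical rate = 6 * fs_min = 6 * 12000 = 72000 Hz

fs_min = 12000 Hz, fs_practical = 72000 Hz


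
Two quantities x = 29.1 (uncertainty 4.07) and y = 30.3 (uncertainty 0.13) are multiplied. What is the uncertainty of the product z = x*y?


For a product z = x*y, the relative uncertainty is:
uz/z = sqrt((ux/x)^2 + (uy/y)^2)
Relative uncertainties: ux/x = 4.07/29.1 = 0.139863
uy/y = 0.13/30.3 = 0.00429
z = 29.1 * 30.3 = 881.7
uz = 881.7 * sqrt(0.139863^2 + 0.00429^2) = 123.379

123.379


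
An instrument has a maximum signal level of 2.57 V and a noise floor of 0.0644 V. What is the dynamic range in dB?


Dynamic range = 20 * log10(Vmax / Vnoise).
DR = 20 * log10(2.57 / 0.0644)
DR = 20 * log10(39.91)
DR = 32.02 dB

32.02 dB


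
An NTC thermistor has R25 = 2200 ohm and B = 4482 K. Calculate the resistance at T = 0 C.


NTC thermistor equation: Rt = R25 * exp(B * (1/T - 1/T25)).
T in Kelvin: 273.15 K, T25 = 298.15 K
1/T - 1/T25 = 1/273.15 - 1/298.15 = 0.00030698
B * (1/T - 1/T25) = 4482 * 0.00030698 = 1.3759
Rt = 2200 * exp(1.3759) = 8708.7 ohm

8708.7 ohm


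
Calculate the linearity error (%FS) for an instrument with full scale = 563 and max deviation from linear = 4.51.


Linearity error = (max deviation / full scale) * 100%.
Linearity = (4.51 / 563) * 100
Linearity = 0.801 %FS

0.801 %FS


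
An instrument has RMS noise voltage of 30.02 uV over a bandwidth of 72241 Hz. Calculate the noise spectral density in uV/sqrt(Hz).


Noise spectral density = Vrms / sqrt(BW).
NSD = 30.02 / sqrt(72241)
NSD = 30.02 / 268.7769
NSD = 0.1117 uV/sqrt(Hz)

0.1117 uV/sqrt(Hz)


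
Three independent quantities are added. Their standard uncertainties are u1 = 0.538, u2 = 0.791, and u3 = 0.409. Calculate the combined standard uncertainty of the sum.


For a sum of independent quantities, uc = sqrt(u1^2 + u2^2 + u3^2).
uc = sqrt(0.538^2 + 0.791^2 + 0.409^2)
uc = sqrt(0.289444 + 0.625681 + 0.167281)
uc = 1.0404

1.0404


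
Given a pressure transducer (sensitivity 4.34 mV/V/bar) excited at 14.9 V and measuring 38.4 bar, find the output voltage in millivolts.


Output = sensitivity * Vex * P.
Vout = 4.34 * 14.9 * 38.4
Vout = 64.666 * 38.4
Vout = 2483.17 mV

2483.17 mV


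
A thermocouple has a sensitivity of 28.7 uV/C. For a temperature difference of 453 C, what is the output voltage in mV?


The thermocouple output V = sensitivity * dT.
V = 28.7 uV/C * 453 C
V = 13001.1 uV
V = 13.001 mV

13.001 mV


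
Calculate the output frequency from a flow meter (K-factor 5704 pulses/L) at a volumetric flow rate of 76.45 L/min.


Frequency = K * Q / 60 (converting L/min to L/s).
f = 5704 * 76.45 / 60
f = 436070.8 / 60
f = 7267.85 Hz

7267.85 Hz


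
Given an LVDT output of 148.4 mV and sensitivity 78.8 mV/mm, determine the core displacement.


Displacement = Vout / sensitivity.
d = 148.4 / 78.8
d = 1.883 mm

1.883 mm


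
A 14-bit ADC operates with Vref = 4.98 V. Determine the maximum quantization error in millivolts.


The maximum quantization error is +/- LSB/2.
LSB = Vref / 2^n = 4.98 / 16384 = 0.00030396 V
Max error = LSB / 2 = 0.00030396 / 2 = 0.00015198 V
Max error = 0.152 mV

0.152 mV


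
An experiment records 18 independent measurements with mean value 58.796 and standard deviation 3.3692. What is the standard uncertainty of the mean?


The standard uncertainty for Type A evaluation is u = s / sqrt(n).
u = 3.3692 / sqrt(18)
u = 3.3692 / 4.2426
u = 0.7941

0.7941


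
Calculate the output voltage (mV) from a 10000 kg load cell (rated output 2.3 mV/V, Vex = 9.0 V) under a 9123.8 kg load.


Vout = rated_output * Vex * (load / capacity).
Vout = 2.3 * 9.0 * (9123.8 / 10000)
Vout = 2.3 * 9.0 * 0.91238
Vout = 18.886 mV

18.886 mV


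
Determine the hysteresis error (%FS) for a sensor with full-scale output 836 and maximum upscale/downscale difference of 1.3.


Hysteresis = (max difference / full scale) * 100%.
H = (1.3 / 836) * 100
H = 0.156 %FS

0.156 %FS


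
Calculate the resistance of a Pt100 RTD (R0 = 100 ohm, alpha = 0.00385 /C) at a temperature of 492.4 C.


The RTD equation: Rt = R0 * (1 + alpha * T).
Rt = 100 * (1 + 0.00385 * 492.4)
Rt = 100 * (1 + 1.89574)
Rt = 100 * 2.89574
Rt = 289.574 ohm

289.574 ohm


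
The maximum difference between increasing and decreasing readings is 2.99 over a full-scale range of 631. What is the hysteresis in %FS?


Hysteresis = (max difference / full scale) * 100%.
H = (2.99 / 631) * 100
H = 0.474 %FS

0.474 %FS


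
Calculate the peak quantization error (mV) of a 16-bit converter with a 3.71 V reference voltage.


The maximum quantization error is +/- LSB/2.
LSB = Vref / 2^n = 3.71 / 65536 = 5.661e-05 V
Max error = LSB / 2 = 5.661e-05 / 2 = 2.831e-05 V
Max error = 0.0283 mV

0.0283 mV


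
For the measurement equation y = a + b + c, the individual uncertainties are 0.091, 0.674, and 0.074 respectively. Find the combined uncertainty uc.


For a sum of independent quantities, uc = sqrt(u1^2 + u2^2 + u3^2).
uc = sqrt(0.091^2 + 0.674^2 + 0.074^2)
uc = sqrt(0.008281 + 0.454276 + 0.005476)
uc = 0.6841

0.6841


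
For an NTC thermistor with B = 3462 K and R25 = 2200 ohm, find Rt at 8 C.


NTC thermistor equation: Rt = R25 * exp(B * (1/T - 1/T25)).
T in Kelvin: 281.15 K, T25 = 298.15 K
1/T - 1/T25 = 1/281.15 - 1/298.15 = 0.0002028
B * (1/T - 1/T25) = 3462 * 0.0002028 = 0.7021
Rt = 2200 * exp(0.7021) = 4439.6 ohm

4439.6 ohm


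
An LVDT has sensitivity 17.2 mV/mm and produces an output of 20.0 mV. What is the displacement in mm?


Displacement = Vout / sensitivity.
d = 20.0 / 17.2
d = 1.163 mm

1.163 mm


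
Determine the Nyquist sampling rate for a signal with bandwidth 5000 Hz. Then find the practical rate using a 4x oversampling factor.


By Nyquist theorem, fs_min = 2 * fmax.
fs_min = 2 * 5000 = 10000 Hz
Practical rate = 4 * fs_min = 4 * 10000 = 40000 Hz

fs_min = 10000 Hz, fs_practical = 40000 Hz


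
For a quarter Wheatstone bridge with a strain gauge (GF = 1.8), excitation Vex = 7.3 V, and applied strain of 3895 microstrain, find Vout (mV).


Quarter bridge output: Vout = (GF * epsilon * Vex) / 4.
Vout = (1.8 * 3895e-6 * 7.3) / 4
Vout = 0.0511803 / 4 V
Vout = 0.01279507 V = 12.7951 mV

12.7951 mV


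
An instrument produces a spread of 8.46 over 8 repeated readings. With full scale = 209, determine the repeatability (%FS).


Repeatability = (spread / full scale) * 100%.
R = (8.46 / 209) * 100
R = 4.048 %FS

4.048 %FS


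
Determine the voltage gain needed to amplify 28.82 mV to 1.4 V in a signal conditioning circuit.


Gain = Vout / Vin (converting to same units).
G = 1.4 V / 28.82 mV
G = 1400.0 mV / 28.82 mV
G = 48.58

48.58


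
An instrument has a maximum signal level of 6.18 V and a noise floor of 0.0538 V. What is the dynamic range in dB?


Dynamic range = 20 * log10(Vmax / Vnoise).
DR = 20 * log10(6.18 / 0.0538)
DR = 20 * log10(114.87)
DR = 41.2 dB

41.2 dB


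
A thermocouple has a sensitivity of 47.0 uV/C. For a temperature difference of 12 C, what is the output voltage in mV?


The thermocouple output V = sensitivity * dT.
V = 47.0 uV/C * 12 C
V = 564.0 uV
V = 0.564 mV

0.564 mV


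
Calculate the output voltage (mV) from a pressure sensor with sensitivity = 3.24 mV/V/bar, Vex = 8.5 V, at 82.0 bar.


Output = sensitivity * Vex * P.
Vout = 3.24 * 8.5 * 82.0
Vout = 27.54 * 82.0
Vout = 2258.28 mV

2258.28 mV


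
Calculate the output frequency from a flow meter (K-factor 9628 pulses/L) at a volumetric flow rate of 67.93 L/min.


Frequency = K * Q / 60 (converting L/min to L/s).
f = 9628 * 67.93 / 60
f = 654030.04 / 60
f = 10900.5 Hz

10900.5 Hz


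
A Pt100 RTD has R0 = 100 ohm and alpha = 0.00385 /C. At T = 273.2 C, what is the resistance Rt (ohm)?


The RTD equation: Rt = R0 * (1 + alpha * T).
Rt = 100 * (1 + 0.00385 * 273.2)
Rt = 100 * (1 + 1.05182)
Rt = 100 * 2.05182
Rt = 205.182 ohm

205.182 ohm


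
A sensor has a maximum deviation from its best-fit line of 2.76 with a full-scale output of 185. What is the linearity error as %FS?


Linearity error = (max deviation / full scale) * 100%.
Linearity = (2.76 / 185) * 100
Linearity = 1.492 %FS

1.492 %FS


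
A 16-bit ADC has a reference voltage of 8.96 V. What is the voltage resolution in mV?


The resolution (LSB) of an ADC is Vref / 2^n.
LSB = 8.96 / 2^16
LSB = 8.96 / 65536
LSB = 0.00013672 V = 0.13671875 mV

0.13671875 mV


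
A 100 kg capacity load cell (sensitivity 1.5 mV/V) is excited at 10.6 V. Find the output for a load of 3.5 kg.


Vout = rated_output * Vex * (load / capacity).
Vout = 1.5 * 10.6 * (3.5 / 100)
Vout = 1.5 * 10.6 * 0.035
Vout = 0.556 mV

0.556 mV


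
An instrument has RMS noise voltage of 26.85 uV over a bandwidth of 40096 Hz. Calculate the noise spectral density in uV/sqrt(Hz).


Noise spectral density = Vrms / sqrt(BW).
NSD = 26.85 / sqrt(40096)
NSD = 26.85 / 200.2399
NSD = 0.1341 uV/sqrt(Hz)

0.1341 uV/sqrt(Hz)


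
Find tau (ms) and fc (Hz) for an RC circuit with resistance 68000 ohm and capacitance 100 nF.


Time constant: tau = R * C.
tau = 68000 * 1.00e-07 = 0.0068 s
tau = 6.8 ms
Cutoff frequency: fc = 1 / (2*pi*R*C).
fc = 1 / (2*pi*0.0068) = 23.41 Hz

tau = 6.8 ms, fc = 23.41 Hz


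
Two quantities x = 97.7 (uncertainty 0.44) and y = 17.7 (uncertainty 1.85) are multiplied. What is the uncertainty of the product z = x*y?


For a product z = x*y, the relative uncertainty is:
uz/z = sqrt((ux/x)^2 + (uy/y)^2)
Relative uncertainties: ux/x = 0.44/97.7 = 0.004504
uy/y = 1.85/17.7 = 0.10452
z = 97.7 * 17.7 = 1729.3
uz = 1729.3 * sqrt(0.004504^2 + 0.10452^2) = 180.913

180.913


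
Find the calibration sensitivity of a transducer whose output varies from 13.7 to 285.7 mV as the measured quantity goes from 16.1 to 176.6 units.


Sensitivity = (y2 - y1) / (x2 - x1).
S = (285.7 - 13.7) / (176.6 - 16.1)
S = 272.0 / 160.5
S = 1.6947 mV/unit

1.6947 mV/unit


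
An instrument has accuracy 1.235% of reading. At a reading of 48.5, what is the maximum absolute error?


Absolute error = (accuracy% / 100) * reading.
Error = (1.235 / 100) * 48.5
Error = 0.01235 * 48.5
Error = 0.599

0.599


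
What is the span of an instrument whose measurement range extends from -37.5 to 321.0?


Span = upper range - lower range.
Span = 321.0 - (-37.5)
Span = 358.5

358.5


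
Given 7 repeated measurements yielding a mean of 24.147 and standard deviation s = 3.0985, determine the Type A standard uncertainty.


The standard uncertainty for Type A evaluation is u = s / sqrt(n).
u = 3.0985 / sqrt(7)
u = 3.0985 / 2.6458
u = 1.1711

1.1711


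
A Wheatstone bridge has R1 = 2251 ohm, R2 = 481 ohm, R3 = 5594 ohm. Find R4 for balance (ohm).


At balance: R1*R4 = R2*R3, so R4 = R2*R3/R1.
R4 = 481 * 5594 / 2251
R4 = 2690714 / 2251
R4 = 1195.34 ohm

1195.34 ohm


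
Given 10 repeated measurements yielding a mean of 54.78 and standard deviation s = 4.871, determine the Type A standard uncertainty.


The standard uncertainty for Type A evaluation is u = s / sqrt(n).
u = 4.871 / sqrt(10)
u = 4.871 / 3.1623
u = 1.5403

1.5403


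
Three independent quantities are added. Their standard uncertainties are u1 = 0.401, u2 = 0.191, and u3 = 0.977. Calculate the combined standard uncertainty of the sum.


For a sum of independent quantities, uc = sqrt(u1^2 + u2^2 + u3^2).
uc = sqrt(0.401^2 + 0.191^2 + 0.977^2)
uc = sqrt(0.160801 + 0.036481 + 0.954529)
uc = 1.0732

1.0732


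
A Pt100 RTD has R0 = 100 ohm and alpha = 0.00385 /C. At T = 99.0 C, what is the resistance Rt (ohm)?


The RTD equation: Rt = R0 * (1 + alpha * T).
Rt = 100 * (1 + 0.00385 * 99.0)
Rt = 100 * (1 + 0.38115)
Rt = 100 * 1.38115
Rt = 138.115 ohm

138.115 ohm


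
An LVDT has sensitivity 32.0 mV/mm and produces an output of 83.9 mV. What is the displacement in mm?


Displacement = Vout / sensitivity.
d = 83.9 / 32.0
d = 2.622 mm

2.622 mm


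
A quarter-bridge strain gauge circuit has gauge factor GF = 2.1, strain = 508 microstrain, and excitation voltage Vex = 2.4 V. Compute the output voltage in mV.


Quarter bridge output: Vout = (GF * epsilon * Vex) / 4.
Vout = (2.1 * 508e-6 * 2.4) / 4
Vout = 0.00256032 / 4 V
Vout = 0.00064008 V = 0.6401 mV

0.6401 mV


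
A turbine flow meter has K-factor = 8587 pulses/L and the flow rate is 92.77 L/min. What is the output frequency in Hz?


Frequency = K * Q / 60 (converting L/min to L/s).
f = 8587 * 92.77 / 60
f = 796615.99 / 60
f = 13276.93 Hz

13276.93 Hz


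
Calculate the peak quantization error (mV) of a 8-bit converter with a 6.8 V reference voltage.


The maximum quantization error is +/- LSB/2.
LSB = Vref / 2^n = 6.8 / 256 = 0.0265625 V
Max error = LSB / 2 = 0.0265625 / 2 = 0.01328125 V
Max error = 13.2812 mV

13.2812 mV


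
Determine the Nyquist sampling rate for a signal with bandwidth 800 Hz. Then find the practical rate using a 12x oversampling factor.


By Nyquist theorem, fs_min = 2 * fmax.
fs_min = 2 * 800 = 1600 Hz
Practical rate = 12 * fs_min = 12 * 1600 = 19200 Hz

fs_min = 1600 Hz, fs_practical = 19200 Hz


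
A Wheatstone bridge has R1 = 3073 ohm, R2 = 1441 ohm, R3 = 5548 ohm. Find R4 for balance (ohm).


At balance: R1*R4 = R2*R3, so R4 = R2*R3/R1.
R4 = 1441 * 5548 / 3073
R4 = 7994668 / 3073
R4 = 2601.58 ohm

2601.58 ohm


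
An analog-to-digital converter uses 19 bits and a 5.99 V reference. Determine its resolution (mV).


The resolution (LSB) of an ADC is Vref / 2^n.
LSB = 5.99 / 2^19
LSB = 5.99 / 524288
LSB = 1.143e-05 V = 0.01142502 mV

0.01142502 mV


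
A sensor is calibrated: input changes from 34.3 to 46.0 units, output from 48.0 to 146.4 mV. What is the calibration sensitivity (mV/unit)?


Sensitivity = (y2 - y1) / (x2 - x1).
S = (146.4 - 48.0) / (46.0 - 34.3)
S = 98.4 / 11.7
S = 8.4103 mV/unit

8.4103 mV/unit


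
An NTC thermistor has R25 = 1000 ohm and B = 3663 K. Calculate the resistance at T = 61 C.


NTC thermistor equation: Rt = R25 * exp(B * (1/T - 1/T25)).
T in Kelvin: 334.15 K, T25 = 298.15 K
1/T - 1/T25 = 1/334.15 - 1/298.15 = -0.00036135
B * (1/T - 1/T25) = 3663 * -0.00036135 = -1.3236
Rt = 1000 * exp(-1.3236) = 266.2 ohm

266.2 ohm


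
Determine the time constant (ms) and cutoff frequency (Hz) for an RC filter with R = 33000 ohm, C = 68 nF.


Time constant: tau = R * C.
tau = 33000 * 6.80e-08 = 0.002244 s
tau = 2.244 ms
Cutoff frequency: fc = 1 / (2*pi*R*C).
fc = 1 / (2*pi*0.002244) = 70.92 Hz

tau = 2.244 ms, fc = 70.92 Hz


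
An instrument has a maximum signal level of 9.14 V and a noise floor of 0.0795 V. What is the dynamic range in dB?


Dynamic range = 20 * log10(Vmax / Vnoise).
DR = 20 * log10(9.14 / 0.0795)
DR = 20 * log10(114.97)
DR = 41.21 dB

41.21 dB


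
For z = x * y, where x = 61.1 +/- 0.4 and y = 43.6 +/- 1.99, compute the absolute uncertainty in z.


For a product z = x*y, the relative uncertainty is:
uz/z = sqrt((ux/x)^2 + (uy/y)^2)
Relative uncertainties: ux/x = 0.4/61.1 = 0.006547
uy/y = 1.99/43.6 = 0.045642
z = 61.1 * 43.6 = 2664.0
uz = 2664.0 * sqrt(0.006547^2 + 0.045642^2) = 122.833

122.833


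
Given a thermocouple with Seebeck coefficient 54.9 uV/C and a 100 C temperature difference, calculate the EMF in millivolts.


The thermocouple output V = sensitivity * dT.
V = 54.9 uV/C * 100 C
V = 5490.0 uV
V = 5.49 mV

5.49 mV


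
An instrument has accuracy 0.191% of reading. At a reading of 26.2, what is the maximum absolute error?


Absolute error = (accuracy% / 100) * reading.
Error = (0.191 / 100) * 26.2
Error = 0.00191 * 26.2
Error = 0.05

0.05


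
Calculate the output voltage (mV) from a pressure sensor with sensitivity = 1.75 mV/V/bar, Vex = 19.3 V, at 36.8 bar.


Output = sensitivity * Vex * P.
Vout = 1.75 * 19.3 * 36.8
Vout = 33.775 * 36.8
Vout = 1242.92 mV

1242.92 mV


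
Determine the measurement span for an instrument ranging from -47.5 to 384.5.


Span = upper range - lower range.
Span = 384.5 - (-47.5)
Span = 432.0

432.0


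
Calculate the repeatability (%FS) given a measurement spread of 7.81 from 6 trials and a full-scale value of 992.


Repeatability = (spread / full scale) * 100%.
R = (7.81 / 992) * 100
R = 0.787 %FS

0.787 %FS


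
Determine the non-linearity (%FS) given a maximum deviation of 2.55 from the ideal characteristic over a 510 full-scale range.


Linearity error = (max deviation / full scale) * 100%.
Linearity = (2.55 / 510) * 100
Linearity = 0.5 %FS

0.5 %FS


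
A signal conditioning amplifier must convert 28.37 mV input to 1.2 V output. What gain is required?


Gain = Vout / Vin (converting to same units).
G = 1.2 V / 28.37 mV
G = 1200.0 mV / 28.37 mV
G = 42.3

42.3


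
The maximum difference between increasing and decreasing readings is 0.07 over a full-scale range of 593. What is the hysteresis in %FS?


Hysteresis = (max difference / full scale) * 100%.
H = (0.07 / 593) * 100
H = 0.012 %FS

0.012 %FS


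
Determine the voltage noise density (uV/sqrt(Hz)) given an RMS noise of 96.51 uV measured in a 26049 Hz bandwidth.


Noise spectral density = Vrms / sqrt(BW).
NSD = 96.51 / sqrt(26049)
NSD = 96.51 / 161.397
NSD = 0.598 uV/sqrt(Hz)

0.598 uV/sqrt(Hz)


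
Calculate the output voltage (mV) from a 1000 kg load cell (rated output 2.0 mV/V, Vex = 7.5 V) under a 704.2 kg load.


Vout = rated_output * Vex * (load / capacity).
Vout = 2.0 * 7.5 * (704.2 / 1000)
Vout = 2.0 * 7.5 * 0.7042
Vout = 10.563 mV

10.563 mV


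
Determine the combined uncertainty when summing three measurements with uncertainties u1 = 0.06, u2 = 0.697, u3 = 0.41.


For a sum of independent quantities, uc = sqrt(u1^2 + u2^2 + u3^2).
uc = sqrt(0.06^2 + 0.697^2 + 0.41^2)
uc = sqrt(0.0036 + 0.485809 + 0.1681)
uc = 0.8109

0.8109


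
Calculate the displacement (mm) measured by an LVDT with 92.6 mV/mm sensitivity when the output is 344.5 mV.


Displacement = Vout / sensitivity.
d = 344.5 / 92.6
d = 3.72 mm

3.72 mm


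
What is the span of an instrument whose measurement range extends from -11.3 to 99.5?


Span = upper range - lower range.
Span = 99.5 - (-11.3)
Span = 110.8

110.8


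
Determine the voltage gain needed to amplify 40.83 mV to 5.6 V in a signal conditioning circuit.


Gain = Vout / Vin (converting to same units).
G = 5.6 V / 40.83 mV
G = 5600.0 mV / 40.83 mV
G = 137.15

137.15


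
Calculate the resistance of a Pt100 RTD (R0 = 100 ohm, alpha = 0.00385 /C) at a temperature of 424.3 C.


The RTD equation: Rt = R0 * (1 + alpha * T).
Rt = 100 * (1 + 0.00385 * 424.3)
Rt = 100 * (1 + 1.633555)
Rt = 100 * 2.633555
Rt = 263.356 ohm

263.356 ohm


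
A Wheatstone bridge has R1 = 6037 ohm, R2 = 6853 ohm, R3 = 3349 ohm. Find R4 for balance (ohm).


At balance: R1*R4 = R2*R3, so R4 = R2*R3/R1.
R4 = 6853 * 3349 / 6037
R4 = 22950697 / 6037
R4 = 3801.67 ohm

3801.67 ohm


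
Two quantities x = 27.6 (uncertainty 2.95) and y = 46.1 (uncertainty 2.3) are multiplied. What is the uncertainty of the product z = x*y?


For a product z = x*y, the relative uncertainty is:
uz/z = sqrt((ux/x)^2 + (uy/y)^2)
Relative uncertainties: ux/x = 2.95/27.6 = 0.106884
uy/y = 2.3/46.1 = 0.049892
z = 27.6 * 46.1 = 1272.4
uz = 1272.4 * sqrt(0.106884^2 + 0.049892^2) = 150.081

150.081


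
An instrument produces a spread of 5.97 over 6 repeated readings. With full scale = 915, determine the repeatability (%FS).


Repeatability = (spread / full scale) * 100%.
R = (5.97 / 915) * 100
R = 0.652 %FS

0.652 %FS


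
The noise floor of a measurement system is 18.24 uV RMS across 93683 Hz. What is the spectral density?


Noise spectral density = Vrms / sqrt(BW).
NSD = 18.24 / sqrt(93683)
NSD = 18.24 / 306.0768
NSD = 0.0596 uV/sqrt(Hz)

0.0596 uV/sqrt(Hz)


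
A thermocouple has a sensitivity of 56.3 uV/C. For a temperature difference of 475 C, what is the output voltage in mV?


The thermocouple output V = sensitivity * dT.
V = 56.3 uV/C * 475 C
V = 26742.5 uV
V = 26.742 mV

26.742 mV


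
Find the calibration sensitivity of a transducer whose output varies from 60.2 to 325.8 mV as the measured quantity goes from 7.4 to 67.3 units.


Sensitivity = (y2 - y1) / (x2 - x1).
S = (325.8 - 60.2) / (67.3 - 7.4)
S = 265.6 / 59.9
S = 4.4341 mV/unit

4.4341 mV/unit


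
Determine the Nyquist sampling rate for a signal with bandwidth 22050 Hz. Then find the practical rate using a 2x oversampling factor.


By Nyquist theorem, fs_min = 2 * fmax.
fs_min = 2 * 22050 = 44100 Hz
Practical rate = 2 * fs_min = 2 * 44100 = 88200 Hz

fs_min = 44100 Hz, fs_practical = 88200 Hz


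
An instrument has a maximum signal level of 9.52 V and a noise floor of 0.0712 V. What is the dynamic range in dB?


Dynamic range = 20 * log10(Vmax / Vnoise).
DR = 20 * log10(9.52 / 0.0712)
DR = 20 * log10(133.71)
DR = 42.52 dB

42.52 dB


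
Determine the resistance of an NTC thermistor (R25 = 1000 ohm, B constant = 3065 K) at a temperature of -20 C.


NTC thermistor equation: Rt = R25 * exp(B * (1/T - 1/T25)).
T in Kelvin: 253.15 K, T25 = 298.15 K
1/T - 1/T25 = 1/253.15 - 1/298.15 = 0.00059621
B * (1/T - 1/T25) = 3065 * 0.00059621 = 1.8274
Rt = 1000 * exp(1.8274) = 6217.6 ohm

6217.6 ohm


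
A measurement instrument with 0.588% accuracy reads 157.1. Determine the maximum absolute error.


Absolute error = (accuracy% / 100) * reading.
Error = (0.588 / 100) * 157.1
Error = 0.00588 * 157.1
Error = 0.9237

0.9237


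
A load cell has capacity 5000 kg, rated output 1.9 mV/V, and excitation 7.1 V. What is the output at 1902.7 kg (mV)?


Vout = rated_output * Vex * (load / capacity).
Vout = 1.9 * 7.1 * (1902.7 / 5000)
Vout = 1.9 * 7.1 * 0.38054
Vout = 5.133 mV

5.133 mV


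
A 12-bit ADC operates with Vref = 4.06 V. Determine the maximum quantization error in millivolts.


The maximum quantization error is +/- LSB/2.
LSB = Vref / 2^n = 4.06 / 4096 = 0.00099121 V
Max error = LSB / 2 = 0.00099121 / 2 = 0.00049561 V
Max error = 0.4956 mV

0.4956 mV


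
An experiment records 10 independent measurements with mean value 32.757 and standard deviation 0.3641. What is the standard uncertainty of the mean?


The standard uncertainty for Type A evaluation is u = s / sqrt(n).
u = 0.3641 / sqrt(10)
u = 0.3641 / 3.1623
u = 0.1151

0.1151


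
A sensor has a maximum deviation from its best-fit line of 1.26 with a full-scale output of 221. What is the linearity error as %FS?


Linearity error = (max deviation / full scale) * 100%.
Linearity = (1.26 / 221) * 100
Linearity = 0.57 %FS

0.57 %FS


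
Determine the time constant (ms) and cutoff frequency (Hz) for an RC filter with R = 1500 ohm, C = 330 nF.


Time constant: tau = R * C.
tau = 1500 * 3.30e-07 = 0.000495 s
tau = 0.495 ms
Cutoff frequency: fc = 1 / (2*pi*R*C).
fc = 1 / (2*pi*0.000495) = 321.53 Hz

tau = 0.495 ms, fc = 321.53 Hz


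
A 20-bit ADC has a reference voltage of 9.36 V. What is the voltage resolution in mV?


The resolution (LSB) of an ADC is Vref / 2^n.
LSB = 9.36 / 2^20
LSB = 9.36 / 1048576
LSB = 8.93e-06 V = 0.00892639 mV

0.00892639 mV


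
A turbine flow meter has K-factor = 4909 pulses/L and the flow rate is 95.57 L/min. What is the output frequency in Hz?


Frequency = K * Q / 60 (converting L/min to L/s).
f = 4909 * 95.57 / 60
f = 469153.13 / 60
f = 7819.22 Hz

7819.22 Hz


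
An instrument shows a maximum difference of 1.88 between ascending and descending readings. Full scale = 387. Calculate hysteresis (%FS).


Hysteresis = (max difference / full scale) * 100%.
H = (1.88 / 387) * 100
H = 0.486 %FS

0.486 %FS


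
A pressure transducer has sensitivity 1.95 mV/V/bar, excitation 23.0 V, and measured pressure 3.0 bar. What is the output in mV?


Output = sensitivity * Vex * P.
Vout = 1.95 * 23.0 * 3.0
Vout = 44.85 * 3.0
Vout = 134.55 mV

134.55 mV


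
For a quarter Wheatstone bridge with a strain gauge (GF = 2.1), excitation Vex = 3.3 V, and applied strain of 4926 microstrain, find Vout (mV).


Quarter bridge output: Vout = (GF * epsilon * Vex) / 4.
Vout = (2.1 * 4926e-6 * 3.3) / 4
Vout = 0.03413718 / 4 V
Vout = 0.0085343 V = 8.5343 mV

8.5343 mV


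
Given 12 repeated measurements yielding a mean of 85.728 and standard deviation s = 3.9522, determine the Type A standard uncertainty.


The standard uncertainty for Type A evaluation is u = s / sqrt(n).
u = 3.9522 / sqrt(12)
u = 3.9522 / 3.4641
u = 1.1409

1.1409


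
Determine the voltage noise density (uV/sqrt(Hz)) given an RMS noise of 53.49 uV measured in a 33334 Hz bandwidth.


Noise spectral density = Vrms / sqrt(BW).
NSD = 53.49 / sqrt(33334)
NSD = 53.49 / 182.576
NSD = 0.293 uV/sqrt(Hz)

0.293 uV/sqrt(Hz)


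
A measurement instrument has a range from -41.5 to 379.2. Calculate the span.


Span = upper range - lower range.
Span = 379.2 - (-41.5)
Span = 420.7

420.7


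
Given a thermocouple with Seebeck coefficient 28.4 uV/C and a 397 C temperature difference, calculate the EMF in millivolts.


The thermocouple output V = sensitivity * dT.
V = 28.4 uV/C * 397 C
V = 11274.8 uV
V = 11.275 mV

11.275 mV


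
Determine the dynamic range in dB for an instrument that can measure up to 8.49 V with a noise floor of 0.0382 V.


Dynamic range = 20 * log10(Vmax / Vnoise).
DR = 20 * log10(8.49 / 0.0382)
DR = 20 * log10(222.25)
DR = 46.94 dB

46.94 dB


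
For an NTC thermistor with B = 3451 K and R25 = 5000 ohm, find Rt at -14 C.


NTC thermistor equation: Rt = R25 * exp(B * (1/T - 1/T25)).
T in Kelvin: 259.15 K, T25 = 298.15 K
1/T - 1/T25 = 1/259.15 - 1/298.15 = 0.00050475
B * (1/T - 1/T25) = 3451 * 0.00050475 = 1.7419
Rt = 5000 * exp(1.7419) = 28540.9 ohm

28540.9 ohm


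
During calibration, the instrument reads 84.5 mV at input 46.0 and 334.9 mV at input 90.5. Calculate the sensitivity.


Sensitivity = (y2 - y1) / (x2 - x1).
S = (334.9 - 84.5) / (90.5 - 46.0)
S = 250.4 / 44.5
S = 5.627 mV/unit

5.627 mV/unit


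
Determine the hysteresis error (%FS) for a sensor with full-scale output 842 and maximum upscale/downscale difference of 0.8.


Hysteresis = (max difference / full scale) * 100%.
H = (0.8 / 842) * 100
H = 0.095 %FS

0.095 %FS


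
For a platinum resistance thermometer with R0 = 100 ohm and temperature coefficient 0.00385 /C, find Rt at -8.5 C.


The RTD equation: Rt = R0 * (1 + alpha * T).
Rt = 100 * (1 + 0.00385 * -8.5)
Rt = 100 * (1 + -0.032725)
Rt = 100 * 0.967275
Rt = 96.728 ohm

96.728 ohm


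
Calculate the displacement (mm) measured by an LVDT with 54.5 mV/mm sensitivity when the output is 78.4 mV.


Displacement = Vout / sensitivity.
d = 78.4 / 54.5
d = 1.439 mm

1.439 mm


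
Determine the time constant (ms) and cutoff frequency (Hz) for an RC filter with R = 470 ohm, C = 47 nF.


Time constant: tau = R * C.
tau = 470 * 4.70e-08 = 2.209e-05 s
tau = 0.0221 ms
Cutoff frequency: fc = 1 / (2*pi*R*C).
fc = 1 / (2*pi*2.209e-05) = 7204.84 Hz

tau = 0.0221 ms, fc = 7204.84 Hz


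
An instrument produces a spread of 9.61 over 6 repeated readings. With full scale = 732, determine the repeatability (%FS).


Repeatability = (spread / full scale) * 100%.
R = (9.61 / 732) * 100
R = 1.313 %FS

1.313 %FS


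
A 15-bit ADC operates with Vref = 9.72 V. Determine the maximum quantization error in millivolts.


The maximum quantization error is +/- LSB/2.
LSB = Vref / 2^n = 9.72 / 32768 = 0.00029663 V
Max error = LSB / 2 = 0.00029663 / 2 = 0.00014832 V
Max error = 0.1483 mV

0.1483 mV


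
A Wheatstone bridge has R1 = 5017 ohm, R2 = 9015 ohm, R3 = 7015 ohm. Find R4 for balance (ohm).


At balance: R1*R4 = R2*R3, so R4 = R2*R3/R1.
R4 = 9015 * 7015 / 5017
R4 = 63240225 / 5017
R4 = 12605.19 ohm

12605.19 ohm


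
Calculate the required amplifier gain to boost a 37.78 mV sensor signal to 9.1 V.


Gain = Vout / Vin (converting to same units).
G = 9.1 V / 37.78 mV
G = 9100.0 mV / 37.78 mV
G = 240.87

240.87


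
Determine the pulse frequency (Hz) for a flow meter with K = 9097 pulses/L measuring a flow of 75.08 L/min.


Frequency = K * Q / 60 (converting L/min to L/s).
f = 9097 * 75.08 / 60
f = 683002.76 / 60
f = 11383.38 Hz

11383.38 Hz


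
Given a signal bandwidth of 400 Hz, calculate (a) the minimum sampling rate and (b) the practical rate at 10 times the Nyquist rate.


By Nyquist theorem, fs_min = 2 * fmax.
fs_min = 2 * 400 = 800 Hz
Practical rate = 10 * fs_min = 10 * 800 = 8000 Hz

fs_min = 800 Hz, fs_practical = 8000 Hz


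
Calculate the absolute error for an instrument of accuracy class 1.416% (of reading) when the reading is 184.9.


Absolute error = (accuracy% / 100) * reading.
Error = (1.416 / 100) * 184.9
Error = 0.01416 * 184.9
Error = 2.6182

2.6182


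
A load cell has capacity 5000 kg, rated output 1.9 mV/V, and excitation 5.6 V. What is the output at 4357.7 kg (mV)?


Vout = rated_output * Vex * (load / capacity).
Vout = 1.9 * 5.6 * (4357.7 / 5000)
Vout = 1.9 * 5.6 * 0.87154
Vout = 9.273 mV

9.273 mV


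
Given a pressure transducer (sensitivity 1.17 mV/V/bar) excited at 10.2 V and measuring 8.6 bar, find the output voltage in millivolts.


Output = sensitivity * Vex * P.
Vout = 1.17 * 10.2 * 8.6
Vout = 11.934 * 8.6
Vout = 102.63 mV

102.63 mV


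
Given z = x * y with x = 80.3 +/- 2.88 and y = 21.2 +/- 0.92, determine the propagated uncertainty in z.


For a product z = x*y, the relative uncertainty is:
uz/z = sqrt((ux/x)^2 + (uy/y)^2)
Relative uncertainties: ux/x = 2.88/80.3 = 0.035866
uy/y = 0.92/21.2 = 0.043396
z = 80.3 * 21.2 = 1702.4
uz = 1702.4 * sqrt(0.035866^2 + 0.043396^2) = 95.841

95.841


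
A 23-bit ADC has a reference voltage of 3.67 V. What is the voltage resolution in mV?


The resolution (LSB) of an ADC is Vref / 2^n.
LSB = 3.67 / 2^23
LSB = 3.67 / 8388608
LSB = 4.4e-07 V = 0.0004375 mV

0.0004375 mV


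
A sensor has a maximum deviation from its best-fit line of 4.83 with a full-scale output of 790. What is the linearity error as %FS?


Linearity error = (max deviation / full scale) * 100%.
Linearity = (4.83 / 790) * 100
Linearity = 0.611 %FS

0.611 %FS


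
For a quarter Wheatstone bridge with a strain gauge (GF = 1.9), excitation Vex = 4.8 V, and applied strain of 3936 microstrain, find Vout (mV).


Quarter bridge output: Vout = (GF * epsilon * Vex) / 4.
Vout = (1.9 * 3936e-6 * 4.8) / 4
Vout = 0.03589632 / 4 V
Vout = 0.00897408 V = 8.9741 mV

8.9741 mV


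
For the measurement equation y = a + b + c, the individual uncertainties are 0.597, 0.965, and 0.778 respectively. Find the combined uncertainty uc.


For a sum of independent quantities, uc = sqrt(u1^2 + u2^2 + u3^2).
uc = sqrt(0.597^2 + 0.965^2 + 0.778^2)
uc = sqrt(0.356409 + 0.931225 + 0.605284)
uc = 1.3758

1.3758


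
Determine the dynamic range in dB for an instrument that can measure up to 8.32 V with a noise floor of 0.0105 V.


Dynamic range = 20 * log10(Vmax / Vnoise).
DR = 20 * log10(8.32 / 0.0105)
DR = 20 * log10(792.38)
DR = 57.98 dB

57.98 dB


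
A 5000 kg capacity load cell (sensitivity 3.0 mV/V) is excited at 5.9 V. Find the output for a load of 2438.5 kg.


Vout = rated_output * Vex * (load / capacity).
Vout = 3.0 * 5.9 * (2438.5 / 5000)
Vout = 3.0 * 5.9 * 0.4877
Vout = 8.632 mV

8.632 mV


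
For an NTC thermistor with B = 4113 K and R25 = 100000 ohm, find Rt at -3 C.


NTC thermistor equation: Rt = R25 * exp(B * (1/T - 1/T25)).
T in Kelvin: 270.15 K, T25 = 298.15 K
1/T - 1/T25 = 1/270.15 - 1/298.15 = 0.00034763
B * (1/T - 1/T25) = 4113 * 0.00034763 = 1.4298
Rt = 100000 * exp(1.4298) = 417788.6 ohm

417788.6 ohm


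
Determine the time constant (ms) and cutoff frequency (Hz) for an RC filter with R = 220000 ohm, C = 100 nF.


Time constant: tau = R * C.
tau = 220000 * 1.00e-07 = 0.022 s
tau = 22.0 ms
Cutoff frequency: fc = 1 / (2*pi*R*C).
fc = 1 / (2*pi*0.022) = 7.23 Hz

tau = 22.0 ms, fc = 7.23 Hz


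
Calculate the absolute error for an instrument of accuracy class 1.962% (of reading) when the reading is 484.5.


Absolute error = (accuracy% / 100) * reading.
Error = (1.962 / 100) * 484.5
Error = 0.01962 * 484.5
Error = 9.5059

9.5059


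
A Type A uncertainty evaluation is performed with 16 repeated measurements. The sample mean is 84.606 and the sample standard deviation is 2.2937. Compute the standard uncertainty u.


The standard uncertainty for Type A evaluation is u = s / sqrt(n).
u = 2.2937 / sqrt(16)
u = 2.2937 / 4.0
u = 0.5734

0.5734
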